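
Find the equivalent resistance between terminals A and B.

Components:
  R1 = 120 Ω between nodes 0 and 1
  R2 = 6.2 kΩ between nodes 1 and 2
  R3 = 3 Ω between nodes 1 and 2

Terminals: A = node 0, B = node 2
Reduce the network between node 0 (A) and node 2 (B) by series/parallel combination:
  Rp1 = R2 ‖ R3 (parallel, both between nodes 1 and 2) = 1/(1/6200 + 1/3) = 2.999 Ω
  Rs1 = R1 + Rp1 (series, joined only at node 1) = 120 + 2.999 = 123 Ω
R_eq = 123 Ω

Final answer: 123 Ω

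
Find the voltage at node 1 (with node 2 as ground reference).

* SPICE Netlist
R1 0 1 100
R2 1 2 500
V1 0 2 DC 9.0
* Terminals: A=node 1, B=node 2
Nodal analysis, taking node 2 as the 0 V reference.
Source V1 fixes V_0 = 9 V.
KCL at each unknown node (sum of currents leaving = 0; resistances in Ω):
  Node 1: (V_1 - 9)/100 + (V_1 - 0)/500 = 0
Collecting terms: 0.012 × V_1 = 0.09  =>  V_1 = 7.5 V
The requested potential is V_1 = 7.5 V.

Final answer: V_1 = 7.5 V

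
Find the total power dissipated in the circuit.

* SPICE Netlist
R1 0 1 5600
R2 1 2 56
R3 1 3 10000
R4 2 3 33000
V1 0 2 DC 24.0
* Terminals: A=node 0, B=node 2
Nodal analysis, taking node 2 as the 0 V reference.
Source V1 fixes V_0 = 24 V.
KCL at each unknown node (sum of currents leaving = 0; resistances in Ω):
  Node 1: (V_1 - 24)/5600 + (V_1 - 0)/56 + (V_1 - V_3)/10000 = 0
  Node 3: (V_3 - V_1)/10000 + (V_3 - 0)/33000 = 0
Collecting terms (coefficients in siemens):
  0.01814·V_1 - 0.0001·V_3 = 0.004286
  0.0001303·V_3 - 0.0001·V_1 = 0
Determinant D = (0.01814)(0.0001303) - (-0.0001)(-0.0001) = 0.000002353
V_1 = [(0.004286)(0.0001303) - (-0.0001)(0)]/D = 0.2373 V
V_3 = [(0.01814)(0) - (0.004286)(-0.0001)]/D = 0.1821 V
Power in each resistor, P = (ΔV)²/R:
  P_R1 = (24 - 0.2373)²/5600 = 0.1008 W
  P_R2 = (0.2373 - 0)²/56 = 0.001006 W
  P_R3 = (0.2373 - 0.1821)²/10000 = 0.0000003046 W
  P_R4 = (0 - 0.1821)²/33000 = 0.000001005 W
P_total = P_R1 + P_R2 + P_R3 + P_R4 = 0.1018 W

Final answer: 0.1018 W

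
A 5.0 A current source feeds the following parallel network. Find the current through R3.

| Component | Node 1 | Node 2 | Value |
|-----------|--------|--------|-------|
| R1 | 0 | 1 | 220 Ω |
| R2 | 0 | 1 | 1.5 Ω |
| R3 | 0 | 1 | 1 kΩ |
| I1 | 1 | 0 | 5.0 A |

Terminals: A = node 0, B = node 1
All resistors sit directly between nodes 0 and 1, so they are in parallel and share one voltage V; the full source current 5 A splits among them.
1/R_par = 1/220 + 1/1.5 + 1/1000 = 0.6722 S  =>  R_par = 1.488 Ω
V = I × R_par = 5 × 1.488 = 7.438 V
I_R3 = V/R3 = 7.438/1000 = 0.007438 A

Final answer: 0.007438 A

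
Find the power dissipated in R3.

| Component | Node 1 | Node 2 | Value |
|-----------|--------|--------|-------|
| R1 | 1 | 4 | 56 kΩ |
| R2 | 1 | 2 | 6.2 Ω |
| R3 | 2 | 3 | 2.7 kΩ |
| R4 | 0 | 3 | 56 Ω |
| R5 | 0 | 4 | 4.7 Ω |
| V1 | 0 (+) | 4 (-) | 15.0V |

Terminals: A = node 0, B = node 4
Nodal analysis, taking node 4 as the 0 V reference.
Source V1 fixes V_0 = 15 V.
KCL at each unknown node (sum of currents leaving = 0; resistances in Ω):
  Node 1: (V_1 - 0)/56000 + (V_1 - V_2)/6.2 = 0
  Node 2: (V_2 - V_1)/6.2 + (V_2 - V_3)/2700 = 0
  Node 3: (V_3 - V_2)/2700 + (V_3 - 15)/56 = 0
Collecting terms (coefficients in siemens):
  0.1613·V_1 - 0.1613·V_2 = 0
  0.1617·V_2 - 0.1613·V_1 - 0.0003704·V_3 = 0
  0.01823·V_3 - 0.0003704·V_2 = 0.2679
Solving these 3 simultaneous equations (Gaussian elimination) gives:
  V_1 = 14.29 V, V_2 = 14.3 V, V_3 = 14.99 V
I_R3 = (V_2 - V_3)/R3 = (14.3 - 14.99)/2700 = -0.0002553 A
P_R3 = I_R3² × R3 = (-0.0002553)² × 2700 = 0.0001759 W

Final answer: 0.0001759 W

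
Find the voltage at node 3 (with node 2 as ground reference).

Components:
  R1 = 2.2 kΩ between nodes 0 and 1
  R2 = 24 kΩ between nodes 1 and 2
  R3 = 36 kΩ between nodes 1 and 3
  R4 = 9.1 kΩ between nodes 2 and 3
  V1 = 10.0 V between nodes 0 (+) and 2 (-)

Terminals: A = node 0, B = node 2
Nodal analysis, taking node 2 as the 0 V reference.
Source V1 fixes V_0 = 10 V.
KCL at each unknown node (sum of currents leaving = 0; resistances in Ω):
  Node 1: (V_1 - 10)/2200 + (V_1 - 0)/24000 + (V_1 - V_3)/36000 = 0
  Node 3: (V_3 - V_1)/36000 + (V_3 - 0)/9100 = 0
Collecting terms (coefficients in siemens):
  0.000524·V_1 - 0.00002778·V_3 = 0.004545
  0.0001377·V_3 - 0.00002778·V_1 = 0
Determinant D = (0.000524)(0.0001377) - (-0.00002778)(-0.00002778) = 0.00000007136
V_1 = [(0.004545)(0.0001377) - (-0.00002778)(0)]/D = 8.768 V
V_3 = [(0.000524)(0) - (0.004545)(-0.00002778)]/D = 1.769 V
The requested potential is V_3 = 1.769 V.

Final answer: V_3 = 1.769 V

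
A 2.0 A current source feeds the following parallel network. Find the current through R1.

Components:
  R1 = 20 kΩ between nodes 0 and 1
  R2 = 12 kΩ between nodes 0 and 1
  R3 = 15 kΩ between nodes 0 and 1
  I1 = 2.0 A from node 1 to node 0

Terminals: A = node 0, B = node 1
All resistors sit directly between nodes 0 and 1, so they are in parallel and share one voltage V; the full source current 2 A splits among them.
1/R_par = 1/20000 + 1/12000 + 1/15000 = 0.0002 S  =>  R_par = 5000 Ω
V = I × R_par = 2 × 5000 = 10000 V
I_R1 = V/R1 = 10000/20000 = 0.5 A

Final answer: 0.5 A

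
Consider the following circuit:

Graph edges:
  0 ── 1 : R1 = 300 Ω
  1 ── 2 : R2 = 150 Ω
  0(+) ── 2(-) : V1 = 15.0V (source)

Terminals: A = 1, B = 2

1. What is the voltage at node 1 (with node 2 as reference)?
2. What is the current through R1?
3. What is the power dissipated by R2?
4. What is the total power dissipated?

Nodal analysis, taking node 2 as the 0 V reference.
Source V1 fixes V_0 = 15 V.
KCL at each unknown node (sum of currents leaving = 0; resistances in Ω):
  Node 1: (V_1 - 15)/300 + (V_1 - 0)/150 = 0
Collecting terms: 0.01 × V_1 = 0.05  =>  V_1 = 5 V
Part 1:
  Read off the nodal solution: V_1 = 5 V
Part 2:
  I_R1 = (V_0 - V_1)/R1 = (15 - 5)/300 = 0.03333 A
  Magnitude: I_R1 = 0.03333 A
Part 3:
  I_R2 = (V_1 - V_2)/R2 = (5 - 0)/150 = 0.03333 A
  P_R2 = I_R2² × R2 = (0.03333)² × 150 = 0.1667 W
Part 4:
  Power in each resistor, P = (ΔV)²/R:
    P_R1 = (15 - 5)²/300 = 0.3333 W
    P_R2 = (5 - 0)²/150 = 0.1667 W
  P_total = P_R1 + P_R2 = 0.5 W

Final answers:
1. V_1 = 5 V
2. I_R1 = 0.03333 A
3. P_R2 = 0.1667 W
4. P_total = 0.5 W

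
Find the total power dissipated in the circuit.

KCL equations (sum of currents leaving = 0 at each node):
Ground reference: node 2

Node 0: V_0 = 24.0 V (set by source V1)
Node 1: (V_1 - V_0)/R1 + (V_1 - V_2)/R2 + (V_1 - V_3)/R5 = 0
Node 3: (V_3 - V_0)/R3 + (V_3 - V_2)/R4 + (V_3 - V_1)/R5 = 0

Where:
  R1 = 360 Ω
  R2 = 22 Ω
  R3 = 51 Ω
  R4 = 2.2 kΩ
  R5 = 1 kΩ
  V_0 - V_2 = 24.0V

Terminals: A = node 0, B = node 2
Nodal analysis, taking node 2 as the 0 V reference.
Source V1 fixes V_0 = 24 V.
KCL at each unknown node (sum of currents leaving = 0; resistances in Ω):
  Node 1: (V_1 - 24)/360 + (V_1 - 0)/22 + (V_1 - V_3)/1000 = 0
  Node 3: (V_3 - 24)/51 + (V_3 - 0)/2200 + (V_3 - V_1)/1000 = 0
Collecting terms (coefficients in siemens):
  0.04923·V_1 - 0.001·V_3 = 0.06667
  0.02106·V_3 - 0.001·V_1 = 0.4706
Determinant D = (0.04923)(0.02106) - (-0.001)(-0.001) = 0.001036
V_1 = [(0.06667)(0.02106) - (-0.001)(0.4706)]/D = 1.81 V
V_3 = [(0.04923)(0.4706) - (0.06667)(-0.001)]/D = 22.43 V
Power in each resistor, P = (ΔV)²/R:
  P_R1 = (24 - 1.81)²/360 = 1.368 W
  P_R2 = (1.81 - 0)²/22 = 0.1489 W
  P_R3 = (24 - 22.43)²/51 = 0.04842 W
  P_R4 = (0 - 22.43)²/2200 = 0.2287 W
  P_R5 = (1.81 - 22.43)²/1000 = 0.4251 W
P_total = P_R1 + P_R2 + P_R3 + P_R4 + P_R5 = 2.219 W

Final answer: 2.219 W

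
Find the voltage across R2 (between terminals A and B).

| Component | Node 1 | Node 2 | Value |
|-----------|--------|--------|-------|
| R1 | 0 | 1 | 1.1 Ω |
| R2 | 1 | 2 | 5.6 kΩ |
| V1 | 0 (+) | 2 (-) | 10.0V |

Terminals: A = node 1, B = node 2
R1 and R2 are in series across V1 (node 0 → node 1 → node 2), and the output A–B is taken across R2, so this is a voltage divider.
Series current: I = V1/(R1 + R2) = 10/(1.1 + 5600) = 10/5601 = 0.001785 A
V_R2 = I × R2 = V1 × R2/(R1 + R2) = 10 × 5600/5601 = 9.998 V

Final answer: 9.998 V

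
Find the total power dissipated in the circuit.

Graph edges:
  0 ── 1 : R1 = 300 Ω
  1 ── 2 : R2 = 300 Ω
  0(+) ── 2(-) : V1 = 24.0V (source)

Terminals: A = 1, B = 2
Nodal analysis, taking node 2 as the 0 V reference.
Source V1 fixes V_0 = 24 V.
KCL at each unknown node (sum of currents leaving = 0; resistances in Ω):
  Node 1: (V_1 - 24)/300 + (V_1 - 0)/300 = 0
Collecting terms: 0.006667 × V_1 = 0.08  =>  V_1 = 12 V
Power in each resistor, P = (ΔV)²/R:
  P_R1 = (24 - 12)²/300 = 0.48 W
  P_R2 = (12 - 0)²/300 = 0.48 W
P_total = P_R1 + P_R2 = 0.96 W

Final answer: 0.96 W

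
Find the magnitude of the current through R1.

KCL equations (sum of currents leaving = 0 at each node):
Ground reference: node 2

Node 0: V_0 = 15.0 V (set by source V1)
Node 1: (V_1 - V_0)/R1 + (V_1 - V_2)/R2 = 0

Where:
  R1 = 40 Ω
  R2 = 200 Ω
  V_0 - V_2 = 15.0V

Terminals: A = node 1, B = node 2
Nodal analysis, taking node 2 as the 0 V reference.
Source V1 fixes V_0 = 15 V.
KCL at each unknown node (sum of currents leaving = 0; resistances in Ω):
  Node 1: (V_1 - 15)/40 + (V_1 - 0)/200 = 0
Collecting terms: 0.03 × V_1 = 0.375  =>  V_1 = 12.5 V
I_R1 = (V_0 - V_1)/R1 = (15 - 12.5)/40 = 0.0625 A
|I_R1| = 0.0625 A

Final answer: |I_R1| = 0.0625 A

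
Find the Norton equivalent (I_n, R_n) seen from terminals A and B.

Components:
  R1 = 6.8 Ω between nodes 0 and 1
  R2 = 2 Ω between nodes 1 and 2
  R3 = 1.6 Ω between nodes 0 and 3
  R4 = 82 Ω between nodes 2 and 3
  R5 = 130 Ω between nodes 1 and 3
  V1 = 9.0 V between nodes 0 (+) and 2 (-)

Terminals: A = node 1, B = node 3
Find the Thévenin equivalent first; then I_n = V_th/R_th and R_n = R_th.
Step 1 — V_th is the open-circuit voltage V_A - V_B (nothing connected across the terminals).
Nodal analysis, taking node 2 as the 0 V reference.
Source V1 fixes V_0 = 9 V.
KCL at each unknown node (sum of currents leaving = 0; resistances in Ω):
  Node 1: (V_1 - 9)/6.8 + (V_1 - 0)/2 + (V_1 - V_3)/130 = 0
  Node 3: (V_3 - 9)/1.6 + (V_3 - 0)/82 + (V_3 - V_1)/130 = 0
Collecting terms (coefficients in siemens):
  0.6548·V_1 - 0.007692·V_3 = 1.324
  0.6449·V_3 - 0.007692·V_1 = 5.625
Determinant D = (0.6548)(0.6449) - (-0.007692)(-0.007692) = 0.4222
V_1 = [(1.324)(0.6449) - (-0.007692)(5.625)]/D = 2.124 V
V_3 = [(0.6548)(5.625) - (1.324)(-0.007692)]/D = 8.748 V
V_th = V_1 - V_3 = 2.124 - 8.748 = -6.624 V
Step 2 — R_th: zero the source — replace V1 by a short circuit (node 2 merges into node 0) — and find the resistance seen between A (node 1) and B (node 3).
Reduce the network between node 1 (A) and node 3 (B) by series/parallel combination:
  Rp1 = R1 ‖ R2 (parallel, both between nodes 0 and 1) = 1/(1/6.8 + 1/2) = 1.545 Ω
  Rp2 = R3 ‖ R4 (parallel, both between nodes 0 and 3) = 1/(1/1.6 + 1/82) = 1.569 Ω
  Rs1 = Rp1 + Rp2 (series, joined only at node 0) = 1.545 + 1.569 = 3.115 Ω
  Rp3 = R5 ‖ Rs1 (parallel, both between nodes 1 and 3) = 1/(1/130 + 1/3.115) = 3.042 Ω
R_th = 3.042 Ω
I_n = V_th/R_th = -6.624/3.042 = -2.177 A, and R_n = R_th = 3.042 Ω

Final answer: I_n = -2.177 A, R_n = 3.042 Ω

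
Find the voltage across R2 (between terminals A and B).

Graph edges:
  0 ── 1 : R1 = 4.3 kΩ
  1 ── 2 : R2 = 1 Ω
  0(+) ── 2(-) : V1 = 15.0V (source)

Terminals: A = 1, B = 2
R1 and R2 are in series across V1 (node 0 → node 1 → node 2), and the output A–B is taken across R2, so this is a voltage divider.
Series current: I = V1/(R1 + R2) = 15/(4300 + 1) = 15/4301 = 0.003488 A
V_R2 = I × R2 = V1 × R2/(R1 + R2) = 15 × 1/4301 = 0.003488 V

Final answer: 0.003488 V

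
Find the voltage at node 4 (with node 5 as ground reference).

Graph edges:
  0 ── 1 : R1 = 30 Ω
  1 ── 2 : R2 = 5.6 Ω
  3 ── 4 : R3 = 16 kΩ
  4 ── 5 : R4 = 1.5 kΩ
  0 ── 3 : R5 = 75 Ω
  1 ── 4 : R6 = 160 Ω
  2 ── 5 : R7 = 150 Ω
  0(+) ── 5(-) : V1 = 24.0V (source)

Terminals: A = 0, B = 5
Nodal analysis, taking node 5 as the 0 V reference.
Source V1 fixes V_0 = 24 V.
KCL at each unknown node (sum of currents leaving = 0; resistances in Ω):
  Node 1: (V_1 - 24)/30 + (V_1 - V_2)/5.6 + (V_1 - V_4)/160 = 0
  Node 2: (V_2 - V_1)/5.6 + (V_2 - 0)/150 = 0
  Node 3: (V_3 - V_4)/16000 + (V_3 - 24)/75 = 0
  Node 4: (V_4 - V_3)/16000 + (V_4 - 0)/1500 + (V_4 - V_1)/160 = 0
Collecting terms (coefficients in siemens):
  0.2182·V_1 - 0.1786·V_2 - 0.00625·V_4 = 0.8
  0.1852·V_2 - 0.1786·V_1 = 0
  0.0134·V_3 - 0.0000625·V_4 = 0.32
  0.006979·V_4 - 0.00625·V_1 - 0.0000625·V_3 = 0
Solving these 4 simultaneous equations (Gaussian elimination) gives:
  V_1 = 19.83 V, V_2 = 19.12 V, V_3 = 23.97 V, V_4 = 17.97 V
The requested potential is V_4 = 17.97 V.

Final answer: V_4 = 17.97 V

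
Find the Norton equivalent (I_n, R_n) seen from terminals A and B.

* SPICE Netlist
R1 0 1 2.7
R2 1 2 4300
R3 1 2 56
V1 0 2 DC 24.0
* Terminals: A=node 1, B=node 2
Find the Thévenin equivalent first; then I_n = V_th/R_th and R_n = R_th.
Step 1 — V_th is the open-circuit voltage V_A - V_B (nothing connected across the terminals).
Nodal analysis, taking node 2 as the 0 V reference.
Source V1 fixes V_0 = 24 V.
KCL at each unknown node (sum of currents leaving = 0; resistances in Ω):
  Node 1: (V_1 - 24)/2.7 + (V_1 - 0)/4300 + (V_1 - 0)/56 = 0
Collecting terms: 0.3885 × V_1 = 8.889  =>  V_1 = 22.88 V
V_th = V_1 - V_2 = 22.88 - 0 = 22.88 V
Step 2 — R_th: zero the source — replace V1 by a short circuit (node 2 merges into node 0) — and find the resistance seen between A (node 1) and B (node 0).
Reduce the network between node 1 (A) and node 0 (B) by series/parallel combination:
  Rp1 = R1 ‖ R2 ‖ R3 (parallel, all between nodes 0 and 1) = 1/(1/2.7 + 1/4300 + 1/56) = 2.574 Ω
R_th = 2.574 Ω
I_n = V_th/R_th = 22.88/2.574 = 8.889 A, and R_n = R_th = 2.574 Ω

Final answer: I_n = 8.889 A, R_n = 2.574 Ω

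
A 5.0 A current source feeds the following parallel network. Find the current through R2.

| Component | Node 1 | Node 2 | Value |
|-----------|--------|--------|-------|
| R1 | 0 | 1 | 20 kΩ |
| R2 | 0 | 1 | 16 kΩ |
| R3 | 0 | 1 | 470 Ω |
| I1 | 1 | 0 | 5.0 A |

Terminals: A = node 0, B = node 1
All resistors sit directly between nodes 0 and 1, so they are in parallel and share one voltage V; the full source current 5 A splits among them.
1/R_par = 1/20000 + 1/16000 + 1/470 = 0.00224 S  =>  R_par = 446.4 Ω
V = I × R_par = 5 × 446.4 = 2232 V
I_R2 = V/R2 = 2232/16000 = 0.1395 A

Final answer: 0.1395 A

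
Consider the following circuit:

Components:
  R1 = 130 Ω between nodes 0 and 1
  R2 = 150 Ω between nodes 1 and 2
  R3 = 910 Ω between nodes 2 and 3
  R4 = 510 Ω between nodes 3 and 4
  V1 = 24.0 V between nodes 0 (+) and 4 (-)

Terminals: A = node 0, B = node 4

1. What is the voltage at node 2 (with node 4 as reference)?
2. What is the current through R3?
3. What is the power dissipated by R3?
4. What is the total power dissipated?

Nodal analysis, taking node 4 as the 0 V reference.
Source V1 fixes V_0 = 24 V.
KCL at each unknown node (sum of currents leaving = 0; resistances in Ω):
  Node 1: (V_1 - 24)/130 + (V_1 - V_2)/150 = 0
  Node 2: (V_2 - V_1)/150 + (V_2 - V_3)/910 = 0
  Node 3: (V_3 - V_2)/910 + (V_3 - 0)/510 = 0
Collecting terms (coefficients in siemens):
  0.01436·V_1 - 0.006667·V_2 = 0.1846
  0.007766·V_2 - 0.006667·V_1 - 0.001099·V_3 = 0
  0.00306·V_3 - 0.001099·V_2 = 0
Solving these 3 simultaneous equations (Gaussian elimination) gives:
  V_1 = 22.16 V, V_2 = 20.05 V, V_3 = 7.2 V
Part 1:
  Read off the nodal solution: V_2 = 20.05 V
Part 2:
  I_R3 = (V_2 - V_3)/R3 = (20.05 - 7.2)/910 = 0.01412 A
  Magnitude: I_R3 = 0.01412 A
Part 3:
  I_R3 = (V_2 - V_3)/R3 = (20.05 - 7.2)/910 = 0.01412 A
  P_R3 = I_R3² × R3 = (0.01412)² × 910 = 0.1814 W
Part 4:
  Power in each resistor, P = (ΔV)²/R:
    P_R1 = (24 - 22.16)²/130 = 0.02591 W
    P_R2 = (22.16 - 20.05)²/150 = 0.0299 W
    P_R3 = (20.05 - 7.2)²/910 = 0.1814 W
    P_R4 = (7.2 - 0)²/510 = 0.1016 W
  P_total = P_R1 + P_R2 + P_R3 + P_R4 = 0.3388 W

Final answers:
1. V_2 = 20.05 V
2. I_R3 = 0.01412 A
3. P_R3 = 0.1814 W
4. P_total = 0.3388 W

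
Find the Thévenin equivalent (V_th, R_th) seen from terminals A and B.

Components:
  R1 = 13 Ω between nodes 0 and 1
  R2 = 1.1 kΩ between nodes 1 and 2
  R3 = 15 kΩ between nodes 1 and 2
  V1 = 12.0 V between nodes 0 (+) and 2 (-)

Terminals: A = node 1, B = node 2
Step 1 — V_th is the open-circuit voltage V_A - V_B (nothing connected across the terminals).
Nodal analysis, taking node 2 as the 0 V reference.
Source V1 fixes V_0 = 12 V.
KCL at each unknown node (sum of currents leaving = 0; resistances in Ω):
  Node 1: (V_1 - 12)/13 + (V_1 - 0)/1100 + (V_1 - 0)/15000 = 0
Collecting terms: 0.0779 × V_1 = 0.9231  =>  V_1 = 11.85 V
V_th = V_1 - V_2 = 11.85 - 0 = 11.85 V
Step 2 — R_th: zero the source — replace V1 by a short circuit (node 2 merges into node 0) — and find the resistance seen between A (node 1) and B (node 0).
Reduce the network between node 1 (A) and node 0 (B) by series/parallel combination:
  Rp1 = R1 ‖ R2 ‖ R3 (parallel, all between nodes 0 and 1) = 1/(1/13 + 1/1100 + 1/15000) = 12.84 Ω
R_th = 12.84 Ω

Final answer: V_th = 11.85 V, R_th = 12.84 Ω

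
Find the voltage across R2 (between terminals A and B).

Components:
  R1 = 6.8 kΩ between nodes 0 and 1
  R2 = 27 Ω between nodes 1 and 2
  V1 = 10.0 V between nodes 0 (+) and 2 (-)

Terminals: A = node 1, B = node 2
R1 and R2 are in series across V1 (node 0 → node 1 → node 2), and the output A–B is taken across R2, so this is a voltage divider.
Series current: I = V1/(R1 + R2) = 10/(6800 + 27) = 10/6827 = 0.001465 A
V_R2 = I × R2 = V1 × R2/(R1 + R2) = 10 × 27/6827 = 0.03955 V

Final answer: 0.03955 V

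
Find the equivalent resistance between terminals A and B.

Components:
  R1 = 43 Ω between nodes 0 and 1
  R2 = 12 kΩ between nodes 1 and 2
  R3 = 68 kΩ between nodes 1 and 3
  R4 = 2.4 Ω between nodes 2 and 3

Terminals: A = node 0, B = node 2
Reduce the network between node 0 (A) and node 2 (B) by series/parallel combination:
  Rs1 = R3 + R4 (series, joined only at node 3) = 68000 + 2.4 = 68000 Ω
  Rp1 = R2 ‖ Rs1 (parallel, both between nodes 1 and 2) = 1/(1/12000 + 1/68000) = 10200 Ω
  Rs2 = R1 + Rp1 (series, joined only at node 1) = 43 + 10200 = 10240 Ω
R_eq = 10.24 kΩ

Final answer: 10.24 kΩ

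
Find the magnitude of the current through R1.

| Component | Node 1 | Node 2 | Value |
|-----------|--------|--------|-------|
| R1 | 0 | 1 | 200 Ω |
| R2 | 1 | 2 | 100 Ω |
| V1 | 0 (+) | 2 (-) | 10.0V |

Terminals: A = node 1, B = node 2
Nodal analysis, taking node 2 as the 0 V reference.
Source V1 fixes V_0 = 10 V.
KCL at each unknown node (sum of currents leaving = 0; resistances in Ω):
  Node 1: (V_1 - 10)/200 + (V_1 - 0)/100 = 0
Collecting terms: 0.015 × V_1 = 0.05  =>  V_1 = 3.333 V
I_R1 = (V_0 - V_1)/R1 = (10 - 3.333)/200 = 0.03333 A
|I_R1| = 0.03333 A

Final answer: |I_R1| = 0.03333 A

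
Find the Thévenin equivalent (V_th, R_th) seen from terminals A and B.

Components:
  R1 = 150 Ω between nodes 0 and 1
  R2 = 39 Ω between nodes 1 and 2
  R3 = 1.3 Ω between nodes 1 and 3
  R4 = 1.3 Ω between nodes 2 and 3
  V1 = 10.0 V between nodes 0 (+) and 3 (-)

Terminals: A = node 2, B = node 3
Step 1 — V_th is the open-circuit voltage V_A - V_B (nothing connected across the terminals).
Nodal analysis, taking node 3 as the 0 V reference.
Source V1 fixes V_0 = 10 V.
KCL at each unknown node (sum of currents leaving = 0; resistances in Ω):
  Node 1: (V_1 - 10)/150 + (V_1 - V_2)/39 + (V_1 - 0)/1.3 = 0
  Node 2: (V_2 - V_1)/39 + (V_2 - 0)/1.3 = 0
Collecting terms (coefficients in siemens):
  0.8015·V_1 - 0.02564·V_2 = 0.06667
  0.7949·V_2 - 0.02564·V_1 = 0
Determinant D = (0.8015)(0.7949) - (-0.02564)(-0.02564) = 0.6365
V_1 = [(0.06667)(0.7949) - (-0.02564)(0)]/D = 0.08326 V
V_2 = [(0.8015)(0) - (0.06667)(-0.02564)]/D = 0.002686 V
V_th = V_2 - V_3 = 0.002686 - 0 = 0.002686 V
Step 2 — R_th: zero the source — replace V1 by a short circuit (node 3 merges into node 0) — and find the resistance seen between A (node 2) and B (node 0).
Reduce the network between node 2 (A) and node 0 (B) by series/parallel combination:
  Rp1 = R1 ‖ R3 (parallel, both between nodes 0 and 1) = 1/(1/150 + 1/1.3) = 1.289 Ω
  Rs1 = R2 + Rp1 (series, joined only at node 1) = 39 + 1.289 = 40.29 Ω
  Rp2 = R4 ‖ Rs1 (parallel, both between nodes 0 and 2) = 1/(1/1.3 + 1/40.29) = 1.259 Ω
R_th = 1.259 Ω

Final answer: V_th = 0.002686 V, R_th = 1.259 Ω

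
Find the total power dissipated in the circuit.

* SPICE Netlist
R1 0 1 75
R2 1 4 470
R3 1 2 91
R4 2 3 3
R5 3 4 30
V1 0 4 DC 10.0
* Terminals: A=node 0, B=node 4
Nodal analysis, taking node 4 as the 0 V reference.
Source V1 fixes V_0 = 10 V.
KCL at each unknown node (sum of currents leaving = 0; resistances in Ω):
  Node 1: (V_1 - 10)/75 + (V_1 - 0)/470 + (V_1 - V_2)/91 = 0
  Node 2: (V_2 - V_1)/91 + (V_2 - V_3)/3 = 0
  Node 3: (V_3 - V_2)/3 + (V_3 - 0)/30 = 0
Collecting terms (coefficients in siemens):
  0.02645·V_1 - 0.01099·V_2 = 0.1333
  0.3443·V_2 - 0.01099·V_1 - 0.3333·V_3 = 0
  0.3667·V_3 - 0.3333·V_2 = 0
Solving these 3 simultaneous equations (Gaussian elimination) gives:
  V_1 = 5.668 V, V_2 = 1.508 V, V_3 = 1.371 V
Power in each resistor, P = (ΔV)²/R:
  P_R1 = (10 - 5.668)²/75 = 0.2503 W
  P_R2 = (5.668 - 0)²/470 = 0.06834 W
  P_R3 = (5.668 - 1.508)²/91 = 0.1901 W
  P_R4 = (1.508 - 1.371)²/3 = 0.006267 W
  P_R5 = (1.371 - 0)²/30 = 0.06267 W
P_total = P_R1 + P_R2 + P_R3 + P_R4 + P_R5 = 0.5777 W

Final answer: 0.5777 W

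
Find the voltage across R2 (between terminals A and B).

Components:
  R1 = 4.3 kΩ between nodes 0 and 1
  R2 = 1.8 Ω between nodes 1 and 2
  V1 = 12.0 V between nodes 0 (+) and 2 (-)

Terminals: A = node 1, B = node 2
R1 and R2 are in series across V1 (node 0 → node 1 → node 2), and the output A–B is taken across R2, so this is a voltage divider.
Series current: I = V1/(R1 + R2) = 12/(4300 + 1.8) = 12/4302 = 0.00279 A
V_R2 = I × R2 = V1 × R2/(R1 + R2) = 12 × 1.8/4302 = 0.005021 V

Final answer: 0.005021 V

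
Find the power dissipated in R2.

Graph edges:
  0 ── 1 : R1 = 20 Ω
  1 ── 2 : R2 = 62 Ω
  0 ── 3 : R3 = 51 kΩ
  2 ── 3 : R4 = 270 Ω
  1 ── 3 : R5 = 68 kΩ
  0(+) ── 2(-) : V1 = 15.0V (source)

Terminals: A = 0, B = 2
Nodal analysis, taking node 2 as the 0 V reference.
Source V1 fixes V_0 = 15 V.
KCL at each unknown node (sum of currents leaving = 0; resistances in Ω):
  Node 1: (V_1 - 15)/20 + (V_1 - 0)/62 + (V_1 - V_3)/68000 = 0
  Node 3: (V_3 - 15)/51000 + (V_3 - 0)/270 + (V_3 - V_1)/68000 = 0
Collecting terms (coefficients in siemens):
  0.06614·V_1 - 0.00001471·V_3 = 0.75
  0.003738·V_3 - 0.00001471·V_1 = 0.0002941
Determinant D = (0.06614)(0.003738) - (-0.00001471)(-0.00001471) = 0.0002472
V_1 = [(0.75)(0.003738) - (-0.00001471)(0.0002941)]/D = 11.34 V
V_3 = [(0.06614)(0.0002941) - (0.75)(-0.00001471)]/D = 0.1233 V
I_R2 = (V_1 - V_2)/R2 = (11.34 - 0)/62 = 0.1829 A
P_R2 = I_R2² × R2 = (0.1829)² × 62 = 2.074 W

Final answer: 2.074 W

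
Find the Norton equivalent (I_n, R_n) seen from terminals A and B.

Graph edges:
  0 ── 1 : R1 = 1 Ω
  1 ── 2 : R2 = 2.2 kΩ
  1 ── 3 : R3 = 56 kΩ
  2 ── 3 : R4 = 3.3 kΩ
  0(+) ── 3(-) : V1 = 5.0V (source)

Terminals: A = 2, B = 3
Find the Thévenin equivalent first; then I_n = V_th/R_th and R_n = R_th.
Step 1 — V_th is the open-circuit voltage V_A - V_B (nothing connected across the terminals).
Nodal analysis, taking node 3 as the 0 V reference.
Source V1 fixes V_0 = 5 V.
KCL at each unknown node (sum of currents leaving = 0; resistances in Ω):
  Node 1: (V_1 - 5)/1 + (V_1 - V_2)/2200 + (V_1 - 0)/56000 = 0
  Node 2: (V_2 - V_1)/2200 + (V_2 - 0)/3300 = 0
Collecting terms (coefficients in siemens):
  1·V_1 - 0.0004545·V_2 = 5
  0.0007576·V_2 - 0.0004545·V_1 = 0
Determinant D = (1)(0.0007576) - (-0.0004545)(-0.0004545) = 0.0007577
V_1 = [(5)(0.0007576) - (-0.0004545)(0)]/D = 4.999 V
V_2 = [(1)(0) - (5)(-0.0004545)]/D = 2.999 V
V_th = V_2 - V_3 = 2.999 - 0 = 2.999 V
Step 2 — R_th: zero the source — replace V1 by a short circuit (node 3 merges into node 0) — and find the resistance seen between A (node 2) and B (node 0).
Reduce the network between node 2 (A) and node 0 (B) by series/parallel combination:
  Rp1 = R1 ‖ R3 (parallel, both between nodes 0 and 1) = 1/(1/1 + 1/56000) = 1 Ω
  Rs1 = R2 + Rp1 (series, joined only at node 1) = 2200 + 1 = 2201 Ω
  Rp2 = R4 ‖ Rs1 (parallel, both between nodes 0 and 2) = 1/(1/3300 + 1/2201) = 1320 Ω
R_th = 1.32 kΩ
I_n = V_th/R_th = 2.999/1320 = 0.002272 A, and R_n = R_th = 1.32 kΩ

Final answer: I_n = 0.002272 A, R_n = 1.32 kΩ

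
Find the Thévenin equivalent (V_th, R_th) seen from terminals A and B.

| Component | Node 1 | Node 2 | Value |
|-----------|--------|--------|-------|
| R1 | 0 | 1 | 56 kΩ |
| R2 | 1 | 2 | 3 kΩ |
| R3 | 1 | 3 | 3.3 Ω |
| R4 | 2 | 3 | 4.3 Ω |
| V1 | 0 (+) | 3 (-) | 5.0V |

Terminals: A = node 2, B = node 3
Step 1 — V_th is the open-circuit voltage V_A - V_B (nothing connected across the terminals).
Nodal analysis, taking node 3 as the 0 V reference.
Source V1 fixes V_0 = 5 V.
KCL at each unknown node (sum of currents leaving = 0; resistances in Ω):
  Node 1: (V_1 - 5)/56000 + (V_1 - V_2)/3000 + (V_1 - 0)/3.3 = 0
  Node 2: (V_2 - V_1)/3000 + (V_2 - 0)/4.3 = 0
Collecting terms (coefficients in siemens):
  0.3034·V_1 - 0.0003333·V_2 = 0.00008929
  0.2329·V_2 - 0.0003333·V_1 = 0
Determinant D = (0.3034)(0.2329) - (-0.0003333)(-0.0003333) = 0.07065
V_1 = [(0.00008929)(0.2329) - (-0.0003333)(0)]/D = 0.0002943 V
V_2 = [(0.3034)(0) - (0.00008929)(-0.0003333)]/D = 0.0000004212 V
V_th = V_2 - V_3 = 0.0000004212 - 0 = 0.0000004212 V
Step 2 — R_th: zero the source — replace V1 by a short circuit (node 3 merges into node 0) — and find the resistance seen between A (node 2) and B (node 0).
Reduce the network between node 2 (A) and node 0 (B) by series/parallel combination:
  Rp1 = R1 ‖ R3 (parallel, both between nodes 0 and 1) = 1/(1/56000 + 1/3.3) = 3.3 Ω
  Rs1 = R2 + Rp1 (series, joined only at node 1) = 3000 + 3.3 = 3003 Ω
  Rp2 = R4 ‖ Rs1 (parallel, both between nodes 0 and 2) = 1/(1/4.3 + 1/3003) = 4.294 Ω
R_th = 4.294 Ω

Final answer: V_th = 4.212e-07 V, R_th = 4.294 Ω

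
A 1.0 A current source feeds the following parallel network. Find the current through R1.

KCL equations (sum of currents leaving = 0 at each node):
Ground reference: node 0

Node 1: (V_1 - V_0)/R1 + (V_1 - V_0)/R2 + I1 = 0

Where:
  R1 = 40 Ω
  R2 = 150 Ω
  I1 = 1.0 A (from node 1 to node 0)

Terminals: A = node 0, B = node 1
All resistors sit directly between nodes 0 and 1, so they are in parallel and share one voltage V; the full source current 1 A splits among them.
1/R_par = 1/40 + 1/150 = 0.03167 S  =>  R_par = 31.58 Ω
V = I × R_par = 1 × 31.58 = 31.58 V
I_R1 = V/R1 = 31.58/40 = 0.7895 A

Final answer: 0.7895 A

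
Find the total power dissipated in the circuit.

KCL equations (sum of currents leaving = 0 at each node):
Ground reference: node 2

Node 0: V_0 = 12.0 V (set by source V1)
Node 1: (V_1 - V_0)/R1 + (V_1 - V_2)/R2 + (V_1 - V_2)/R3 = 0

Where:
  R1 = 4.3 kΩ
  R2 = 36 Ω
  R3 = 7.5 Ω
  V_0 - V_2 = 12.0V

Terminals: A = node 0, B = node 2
Nodal analysis, taking node 2 as the 0 V reference.
Source V1 fixes V_0 = 12 V.
KCL at each unknown node (sum of currents leaving = 0; resistances in Ω):
  Node 1: (V_1 - 12)/4300 + (V_1 - 0)/36 + (V_1 - 0)/7.5 = 0
Collecting terms: 0.1613 × V_1 = 0.002791  =>  V_1 = 0.0173 V
Power in each resistor, P = (ΔV)²/R:
  P_R1 = (12 - 0.0173)²/4300 = 0.03339 W
  P_R2 = (0.0173 - 0)²/36 = 0.00000831 W
  P_R3 = (0.0173 - 0)²/7.5 = 0.00003989 W
P_total = P_R1 + P_R2 + P_R3 = 0.03344 W

Final answer: 0.03344 W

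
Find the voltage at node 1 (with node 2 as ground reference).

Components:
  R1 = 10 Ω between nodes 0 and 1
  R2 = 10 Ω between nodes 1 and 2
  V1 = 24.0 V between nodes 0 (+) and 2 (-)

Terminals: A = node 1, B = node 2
Nodal analysis, taking node 2 as the 0 V reference.
Source V1 fixes V_0 = 24 V.
KCL at each unknown node (sum of currents leaving = 0; resistances in Ω):
  Node 1: (V_1 - 24)/10 + (V_1 - 0)/10 = 0
Collecting terms: 0.2 × V_1 = 2.4  =>  V_1 = 12 V
The requested potential is V_1 = 12 V.

Final answer: V_1 = 12 V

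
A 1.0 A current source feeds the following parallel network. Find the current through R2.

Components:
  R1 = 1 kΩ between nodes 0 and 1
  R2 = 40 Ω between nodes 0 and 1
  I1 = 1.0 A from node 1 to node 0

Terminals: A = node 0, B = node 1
All resistors sit directly between nodes 0 and 1, so they are in parallel and share one voltage V; the full source current 1 A splits among them.
1/R_par = 1/1000 + 1/40 = 0.026 S  =>  R_par = 38.46 Ω
V = I × R_par = 1 × 38.46 = 38.46 V
I_R2 = V/R2 = 38.46/40 = 0.9615 A

Final answer: 0.9615 A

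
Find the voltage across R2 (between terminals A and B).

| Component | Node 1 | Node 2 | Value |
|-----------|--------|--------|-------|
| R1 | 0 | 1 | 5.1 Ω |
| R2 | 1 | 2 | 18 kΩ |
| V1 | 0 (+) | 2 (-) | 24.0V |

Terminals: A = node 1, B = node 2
R1 and R2 are in series across V1 (node 0 → node 1 → node 2), and the output A–B is taken across R2, so this is a voltage divider.
Series current: I = V1/(R1 + R2) = 24/(5.1 + 18000) = 24/18010 = 0.001333 A
V_R2 = I × R2 = V1 × R2/(R1 + R2) = 24 × 18000/18010 = 23.99 V

Final answer: 23.99 V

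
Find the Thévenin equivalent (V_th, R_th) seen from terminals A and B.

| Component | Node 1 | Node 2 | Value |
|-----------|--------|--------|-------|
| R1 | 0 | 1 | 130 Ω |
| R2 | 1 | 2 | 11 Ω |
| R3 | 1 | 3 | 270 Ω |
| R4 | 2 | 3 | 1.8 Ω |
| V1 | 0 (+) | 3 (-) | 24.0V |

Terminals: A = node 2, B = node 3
Step 1 — V_th is the open-circuit voltage V_A - V_B (nothing connected across the terminals).
Nodal analysis, taking node 3 as the 0 V reference.
Source V1 fixes V_0 = 24 V.
KCL at each unknown node (sum of currents leaving = 0; resistances in Ω):
  Node 1: (V_1 - 24)/130 + (V_1 - V_2)/11 + (V_1 - 0)/270 = 0
  Node 2: (V_2 - V_1)/11 + (V_2 - 0)/1.8 = 0
Collecting terms (coefficients in siemens):
  0.1023·V_1 - 0.09091·V_2 = 0.1846
  0.6465·V_2 - 0.09091·V_1 = 0
Determinant D = (0.1023)(0.6465) - (-0.09091)(-0.09091) = 0.05787
V_1 = [(0.1846)(0.6465) - (-0.09091)(0)]/D = 2.062 V
V_2 = [(0.1023)(0) - (0.1846)(-0.09091)]/D = 0.29 V
V_th = V_2 - V_3 = 0.29 - 0 = 0.29 V
Step 2 — R_th: zero the source — replace V1 by a short circuit (node 3 merges into node 0) — and find the resistance seen between A (node 2) and B (node 0).
Reduce the network between node 2 (A) and node 0 (B) by series/parallel combination:
  Rp1 = R1 ‖ R3 (parallel, both between nodes 0 and 1) = 1/(1/130 + 1/270) = 87.75 Ω
  Rs1 = R2 + Rp1 (series, joined only at node 1) = 11 + 87.75 = 98.75 Ω
  Rp2 = R4 ‖ Rs1 (parallel, both between nodes 0 and 2) = 1/(1/1.8 + 1/98.75) = 1.768 Ω
R_th = 1.768 Ω

Final answer: V_th = 0.29 V, R_th = 1.768 Ω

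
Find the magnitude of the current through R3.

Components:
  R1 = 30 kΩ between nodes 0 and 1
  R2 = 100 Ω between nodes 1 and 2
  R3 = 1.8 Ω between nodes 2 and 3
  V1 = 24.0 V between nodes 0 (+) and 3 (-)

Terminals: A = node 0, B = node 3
Nodal analysis, taking node 3 as the 0 V reference.
Source V1 fixes V_0 = 24 V.
KCL at each unknown node (sum of currents leaving = 0; resistances in Ω):
  Node 1: (V_1 - 24)/30000 + (V_1 - V_2)/100 = 0
  Node 2: (V_2 - V_1)/100 + (V_2 - 0)/1.8 = 0
Collecting terms (coefficients in siemens):
  0.01003·V_1 - 0.01·V_2 = 0.0008
  0.5656·V_2 - 0.01·V_1 = 0
Determinant D = (0.01003)(0.5656) - (-0.01)(-0.01) = 0.005574
V_1 = [(0.0008)(0.5656) - (-0.01)(0)]/D = 0.08116 V
V_2 = [(0.01003)(0) - (0.0008)(-0.01)]/D = 0.001435 V
I_R3 = (V_2 - V_3)/R3 = (0.001435 - 0)/1.8 = 0.0007973 A
|I_R3| = 0.0007973 A

Final answer: |I_R3| = 0.0007973 A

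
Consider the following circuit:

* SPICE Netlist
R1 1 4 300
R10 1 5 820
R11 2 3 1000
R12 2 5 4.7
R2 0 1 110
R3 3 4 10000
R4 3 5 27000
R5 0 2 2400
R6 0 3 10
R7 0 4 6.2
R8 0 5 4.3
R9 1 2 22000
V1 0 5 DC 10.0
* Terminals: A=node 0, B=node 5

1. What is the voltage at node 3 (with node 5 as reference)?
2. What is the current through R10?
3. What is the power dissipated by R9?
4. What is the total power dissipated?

Nodal analysis, taking node 5 as the 0 V reference.
Source V1 fixes V_0 = 10 V.
KCL at each unknown node (sum of currents leaving = 0; resistances in Ω):
  Node 1: (V_1 - V_4)/300 + (V_1 - 10)/110 + (V_1 - V_2)/22000 + (V_1 - 0)/820 = 0
  Node 2: (V_2 - 10)/2400 + (V_2 - V_1)/22000 + (V_2 - V_3)/1000 + (V_2 - 0)/4.7 = 0
  Node 3: (V_3 - V_4)/10000 + (V_3 - 0)/27000 + (V_3 - 10)/10 + (V_3 - V_2)/1000 = 0
  Node 4: (V_4 - V_1)/300 + (V_4 - V_3)/10000 + (V_4 - 10)/6.2 = 0
Collecting terms (coefficients in siemens):
  0.01369·V_1 - 0.00004545·V_2 - 0.003333·V_4 = 0.09091
  0.2142·V_2 - 0.00004545·V_1 - 0.001·V_3 = 0.004167
  0.1011·V_3 - 0.001·V_2 - 0.0001·V_4 = 1
  0.1647·V_4 - 0.003333·V_1 - 0.0001·V_3 = 1.613
Solving these 4 simultaneous equations (Gaussian elimination) gives:
  V_1 = 9.072 V, V_2 = 0.06758 V, V_3 = 9.898 V, V_4 = 9.981 V
Part 1:
  Read off the nodal solution: V_3 = 9.898 V
Part 2:
  I_R10 = (V_1 - V_5)/R10 = (9.072 - 0)/820 = 0.01106 A
  Magnitude: I_R10 = 0.01106 A
Part 3:
  I_R9 = (V_1 - V_2)/R9 = (9.072 - 0.06758)/22000 = 0.0004093 A
  P_R9 = I_R9² × R9 = (0.0004093)² × 22000 = 0.003685 W
Part 4:
  Power in each resistor, P = (ΔV)²/R:
    P_R1 = (9.072 - 9.981)²/300 = 0.002758 W
    P_R2 = (10 - 9.072)²/110 = 0.007836 W
    P_R3 = (9.898 - 9.981)²/10000 = 0.0000006895 W
    P_R4 = (9.898 - 0)²/27000 = 0.003629 W
    P_R5 = (10 - 0.06758)²/2400 = 0.04111 W
    P_R6 = (10 - 9.898)²/10 = 0.001038 W
    P_R7 = (10 - 9.981)²/6.2 = 0.00005731 W
    P_R8 = (10 - 0)²/4.3 = 23.26 W
    P_R9 = (9.072 - 0.06758)²/22000 = 0.003685 W
    P_R10 = (9.072 - 0)²/820 = 0.1004 W
    P_R11 = (0.06758 - 9.898)²/1000 = 0.09664 W
    P_R12 = (0.06758 - 0)²/4.7 = 0.0009717 W
  P_total = P_R1 + P_R2 + P_R3 + P_R4 + P_R5 + P_R6 + P_R7 + P_R8 + P_R9 + P_R10 + P_R11 + P_R12 = 23.51 W

Final answers:
1. V_3 = 9.898 V
2. I_R10 = 0.01106 A
3. P_R9 = 0.003685 W
4. P_total = 23.51 W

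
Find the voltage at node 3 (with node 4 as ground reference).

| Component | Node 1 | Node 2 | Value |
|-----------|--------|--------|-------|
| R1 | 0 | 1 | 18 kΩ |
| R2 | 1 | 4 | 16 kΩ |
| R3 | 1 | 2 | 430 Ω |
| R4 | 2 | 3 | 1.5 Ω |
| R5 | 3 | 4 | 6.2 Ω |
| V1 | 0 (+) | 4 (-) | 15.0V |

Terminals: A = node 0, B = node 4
Nodal analysis, taking node 4 as the 0 V reference.
Source V1 fixes V_0 = 15 V.
KCL at each unknown node (sum of currents leaving = 0; resistances in Ω):
  Node 1: (V_1 - 15)/18000 + (V_1 - 0)/16000 + (V_1 - V_2)/430 = 0
  Node 2: (V_2 - V_1)/430 + (V_2 - V_3)/1.5 = 0
  Node 3: (V_3 - V_2)/1.5 + (V_3 - 0)/6.2 = 0
Collecting terms (coefficients in siemens):
  0.002444·V_1 - 0.002326·V_2 = 0.0008333
  0.669·V_2 - 0.002326·V_1 - 0.6667·V_3 = 0
  0.828·V_3 - 0.6667·V_2 = 0
Solving these 3 simultaneous equations (Gaussian elimination) gives:
  V_1 = 0.3468 V, V_2 = 0.006101 V, V_3 = 0.004913 V
The requested potential is V_3 = 0.004913 V.

Final answer: V_3 = 0.004913 V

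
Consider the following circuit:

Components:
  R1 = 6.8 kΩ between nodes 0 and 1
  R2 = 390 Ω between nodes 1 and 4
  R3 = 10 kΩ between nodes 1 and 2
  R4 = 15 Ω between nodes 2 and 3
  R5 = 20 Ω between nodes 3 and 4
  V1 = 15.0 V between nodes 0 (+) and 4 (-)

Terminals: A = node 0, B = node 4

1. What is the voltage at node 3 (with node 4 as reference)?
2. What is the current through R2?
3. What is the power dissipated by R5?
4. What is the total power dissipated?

Nodal analysis, taking node 4 as the 0 V reference.
Source V1 fixes V_0 = 15 V.
KCL at each unknown node (sum of currents leaving = 0; resistances in Ω):
  Node 1: (V_1 - 15)/6800 + (V_1 - 0)/390 + (V_1 - V_2)/10000 = 0
  Node 2: (V_2 - V_1)/10000 + (V_2 - V_3)/15 = 0
  Node 3: (V_3 - V_2)/15 + (V_3 - 0)/20 = 0
Collecting terms (coefficients in siemens):
  0.002811·V_1 - 0.0001·V_2 = 0.002206
  0.06677·V_2 - 0.0001·V_1 - 0.06667·V_3 = 0
  0.1167·V_3 - 0.06667·V_2 = 0
Solving these 3 simultaneous equations (Gaussian elimination) gives:
  V_1 = 0.7848 V, V_2 = 0.002737 V, V_3 = 0.001564 V
Part 1:
  Read off the nodal solution: V_3 = 0.001564 V
Part 2:
  I_R2 = (V_1 - V_4)/R2 = (0.7848 - 0)/390 = 0.002012 A
  Magnitude: I_R2 = 0.002012 A
Part 3:
  I_R5 = (V_3 - V_4)/R5 = (0.001564 - 0)/20 = 0.0000782 A
  P_R5 = I_R5² × R5 = (0.0000782)² × 20 = 0.0000001223 W
Part 4:
  Power in each resistor, P = (ΔV)²/R:
    P_R1 = (15 - 0.7848)²/6800 = 0.02972 W
    P_R2 = (0.7848 - 0)²/390 = 0.001579 W
    P_R3 = (0.7848 - 0.002737)²/10000 = 0.00006116 W
    P_R4 = (0.002737 - 0.001564)²/15 = 0.00000009174 W
    P_R5 = (0.001564 - 0)²/20 = 0.0000001223 W
  P_total = P_R1 + P_R2 + P_R3 + P_R4 + P_R5 = 0.03136 W

Final answers:
1. V_3 = 0.001564 V
2. I_R2 = 0.002012 A
3. P_R5 = 1.223e-07 W
4. P_total = 0.03136 W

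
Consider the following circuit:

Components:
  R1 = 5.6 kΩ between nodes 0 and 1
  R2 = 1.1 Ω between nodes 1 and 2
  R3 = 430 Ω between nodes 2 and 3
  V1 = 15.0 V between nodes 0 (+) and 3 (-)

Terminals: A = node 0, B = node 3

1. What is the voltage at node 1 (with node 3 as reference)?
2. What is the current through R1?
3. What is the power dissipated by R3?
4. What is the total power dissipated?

Nodal analysis, taking node 3 as the 0 V reference.
Source V1 fixes V_0 = 15 V.
KCL at each unknown node (sum of currents leaving = 0; resistances in Ω):
  Node 1: (V_1 - 15)/5600 + (V_1 - V_2)/1.1 = 0
  Node 2: (V_2 - V_1)/1.1 + (V_2 - 0)/430 = 0
Collecting terms (coefficients in siemens):
  0.9093·V_1 - 0.9091·V_2 = 0.002679
  0.9114·V_2 - 0.9091·V_1 = 0
Determinant D = (0.9093)(0.9114) - (-0.9091)(-0.9091) = 0.002277
V_1 = [(0.002679)(0.9114) - (-0.9091)(0)]/D = 1.072 V
V_2 = [(0.9093)(0) - (0.002679)(-0.9091)]/D = 1.069 V
Part 1:
  Read off the nodal solution: V_1 = 1.072 V
Part 2:
  I_R1 = (V_0 - V_1)/R1 = (15 - 1.072)/5600 = 0.002487 A
  Magnitude: I_R1 = 0.002487 A
Part 3:
  I_R3 = (V_2 - V_3)/R3 = (1.069 - 0)/430 = 0.002487 A
  P_R3 = I_R3² × R3 = (0.002487)² × 430 = 0.00266 W
Part 4:
  Power in each resistor, P = (ΔV)²/R:
    P_R1 = (15 - 1.072)²/5600 = 0.03464 W
    P_R2 = (1.072 - 1.069)²/1.1 = 0.000006804 W
    P_R3 = (1.069 - 0)²/430 = 0.00266 W
  P_total = P_R1 + P_R2 + P_R3 = 0.03731 W

Final answers:
1. V_1 = 1.072 V
2. I_R1 = 0.002487 A
3. P_R3 = 0.00266 W
4. P_total = 0.03731 W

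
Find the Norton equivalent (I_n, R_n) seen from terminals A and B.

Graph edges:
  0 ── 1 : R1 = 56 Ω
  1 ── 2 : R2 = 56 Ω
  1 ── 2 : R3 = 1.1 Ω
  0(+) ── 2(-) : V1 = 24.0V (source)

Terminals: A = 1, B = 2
Find the Thévenin equivalent first; then I_n = V_th/R_th and R_n = R_th.
Step 1 — V_th is the open-circuit voltage V_A - V_B (nothing connected across the terminals).
Nodal analysis, taking node 2 as the 0 V reference.
Source V1 fixes V_0 = 24 V.
KCL at each unknown node (sum of currents leaving = 0; resistances in Ω):
  Node 1: (V_1 - 24)/56 + (V_1 - 0)/56 + (V_1 - 0)/1.1 = 0
Collecting terms: 0.9448 × V_1 = 0.4286  =>  V_1 = 0.4536 V
V_th = V_1 - V_2 = 0.4536 - 0 = 0.4536 V
Step 2 — R_th: zero the source — replace V1 by a short circuit (node 2 merges into node 0) — and find the resistance seen between A (node 1) and B (node 0).
Reduce the network between node 1 (A) and node 0 (B) by series/parallel combination:
  Rp1 = R1 ‖ R2 ‖ R3 (parallel, all between nodes 0 and 1) = 1/(1/56 + 1/56 + 1/1.1) = 1.058 Ω
R_th = 1.058 Ω
I_n = V_th/R_th = 0.4536/1.058 = 0.4286 A, and R_n = R_th = 1.058 Ω

Final answer: I_n = 0.4286 A, R_n = 1.058 Ω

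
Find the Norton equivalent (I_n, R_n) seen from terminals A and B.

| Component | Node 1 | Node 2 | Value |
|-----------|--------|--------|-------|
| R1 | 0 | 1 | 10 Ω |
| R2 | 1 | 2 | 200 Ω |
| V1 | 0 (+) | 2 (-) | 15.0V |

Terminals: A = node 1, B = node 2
Find the Thévenin equivalent first; then I_n = V_th/R_th and R_n = R_th.
Step 1 — V_th is the open-circuit voltage V_A - V_B (nothing connected across the terminals).
Nodal analysis, taking node 2 as the 0 V reference.
Source V1 fixes V_0 = 15 V.
KCL at each unknown node (sum of currents leaving = 0; resistances in Ω):
  Node 1: (V_1 - 15)/10 + (V_1 - 0)/200 = 0
Collecting terms: 0.105 × V_1 = 1.5  =>  V_1 = 14.29 V
V_th = V_1 - V_2 = 14.29 - 0 = 14.29 V
Step 2 — R_th: zero the source — replace V1 by a short circuit (node 2 merges into node 0) — and find the resistance seen between A (node 1) and B (node 0).
Reduce the network between node 1 (A) and node 0 (B) by series/parallel combination:
  Rp1 = R1 ‖ R2 (parallel, both between nodes 0 and 1) = 1/(1/10 + 1/200) = 9.524 Ω
R_th = 9.524 Ω
I_n = V_th/R_th = 14.29/9.524 = 1.5 A, and R_n = R_th = 9.524 Ω

Final answer: I_n = 1.5 A, R_n = 9.524 Ω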